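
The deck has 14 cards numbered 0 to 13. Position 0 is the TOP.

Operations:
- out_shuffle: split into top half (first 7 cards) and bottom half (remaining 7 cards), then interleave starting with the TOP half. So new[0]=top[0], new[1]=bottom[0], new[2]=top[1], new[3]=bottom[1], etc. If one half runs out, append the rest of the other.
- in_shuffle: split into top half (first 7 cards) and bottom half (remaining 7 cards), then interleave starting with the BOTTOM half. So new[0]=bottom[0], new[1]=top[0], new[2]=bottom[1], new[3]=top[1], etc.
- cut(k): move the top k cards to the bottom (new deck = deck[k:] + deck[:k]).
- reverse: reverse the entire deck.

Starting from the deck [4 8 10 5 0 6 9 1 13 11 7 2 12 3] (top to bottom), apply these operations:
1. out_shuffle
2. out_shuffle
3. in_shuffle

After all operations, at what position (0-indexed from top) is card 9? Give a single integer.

Answer: 8

Derivation:
After op 1 (out_shuffle): [4 1 8 13 10 11 5 7 0 2 6 12 9 3]
After op 2 (out_shuffle): [4 7 1 0 8 2 13 6 10 12 11 9 5 3]
After op 3 (in_shuffle): [6 4 10 7 12 1 11 0 9 8 5 2 3 13]
Card 9 is at position 8.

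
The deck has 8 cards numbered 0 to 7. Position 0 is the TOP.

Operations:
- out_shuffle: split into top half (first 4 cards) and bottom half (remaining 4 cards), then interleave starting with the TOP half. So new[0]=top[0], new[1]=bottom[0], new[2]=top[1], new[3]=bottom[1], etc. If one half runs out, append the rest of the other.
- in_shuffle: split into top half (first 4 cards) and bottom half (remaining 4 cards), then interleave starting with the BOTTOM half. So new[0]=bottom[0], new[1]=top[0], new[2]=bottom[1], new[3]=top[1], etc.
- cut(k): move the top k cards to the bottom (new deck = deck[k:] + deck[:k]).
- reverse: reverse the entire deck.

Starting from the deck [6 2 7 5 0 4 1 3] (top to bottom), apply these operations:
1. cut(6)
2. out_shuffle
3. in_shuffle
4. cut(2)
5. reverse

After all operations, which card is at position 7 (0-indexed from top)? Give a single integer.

Answer: 0

Derivation:
After op 1 (cut(6)): [1 3 6 2 7 5 0 4]
After op 2 (out_shuffle): [1 7 3 5 6 0 2 4]
After op 3 (in_shuffle): [6 1 0 7 2 3 4 5]
After op 4 (cut(2)): [0 7 2 3 4 5 6 1]
After op 5 (reverse): [1 6 5 4 3 2 7 0]
Position 7: card 0.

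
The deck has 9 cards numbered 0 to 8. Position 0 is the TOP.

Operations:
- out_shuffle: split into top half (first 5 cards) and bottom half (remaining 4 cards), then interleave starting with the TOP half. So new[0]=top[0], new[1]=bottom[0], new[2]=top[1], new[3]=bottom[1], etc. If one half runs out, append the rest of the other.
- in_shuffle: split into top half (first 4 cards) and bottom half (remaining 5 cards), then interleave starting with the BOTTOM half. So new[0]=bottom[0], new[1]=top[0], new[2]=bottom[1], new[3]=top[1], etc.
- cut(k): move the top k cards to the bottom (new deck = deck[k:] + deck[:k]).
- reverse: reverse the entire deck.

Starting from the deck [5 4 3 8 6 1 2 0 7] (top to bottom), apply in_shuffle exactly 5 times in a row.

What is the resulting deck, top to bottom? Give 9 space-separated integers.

Answer: 4 8 1 0 5 3 6 2 7

Derivation:
After op 1 (in_shuffle): [6 5 1 4 2 3 0 8 7]
After op 2 (in_shuffle): [2 6 3 5 0 1 8 4 7]
After op 3 (in_shuffle): [0 2 1 6 8 3 4 5 7]
After op 4 (in_shuffle): [8 0 3 2 4 1 5 6 7]
After op 5 (in_shuffle): [4 8 1 0 5 3 6 2 7]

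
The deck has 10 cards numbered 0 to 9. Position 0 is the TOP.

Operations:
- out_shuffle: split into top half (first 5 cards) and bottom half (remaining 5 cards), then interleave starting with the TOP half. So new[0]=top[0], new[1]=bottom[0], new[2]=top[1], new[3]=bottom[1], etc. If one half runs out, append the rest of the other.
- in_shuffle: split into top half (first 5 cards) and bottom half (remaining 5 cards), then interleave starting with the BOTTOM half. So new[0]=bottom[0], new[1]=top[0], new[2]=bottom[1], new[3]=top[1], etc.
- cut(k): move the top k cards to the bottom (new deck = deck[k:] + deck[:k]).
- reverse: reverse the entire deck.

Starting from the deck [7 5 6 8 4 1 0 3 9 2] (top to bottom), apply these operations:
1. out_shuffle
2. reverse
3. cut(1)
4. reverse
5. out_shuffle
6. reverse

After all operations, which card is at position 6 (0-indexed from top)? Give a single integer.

After op 1 (out_shuffle): [7 1 5 0 6 3 8 9 4 2]
After op 2 (reverse): [2 4 9 8 3 6 0 5 1 7]
After op 3 (cut(1)): [4 9 8 3 6 0 5 1 7 2]
After op 4 (reverse): [2 7 1 5 0 6 3 8 9 4]
After op 5 (out_shuffle): [2 6 7 3 1 8 5 9 0 4]
After op 6 (reverse): [4 0 9 5 8 1 3 7 6 2]
Position 6: card 3.

Answer: 3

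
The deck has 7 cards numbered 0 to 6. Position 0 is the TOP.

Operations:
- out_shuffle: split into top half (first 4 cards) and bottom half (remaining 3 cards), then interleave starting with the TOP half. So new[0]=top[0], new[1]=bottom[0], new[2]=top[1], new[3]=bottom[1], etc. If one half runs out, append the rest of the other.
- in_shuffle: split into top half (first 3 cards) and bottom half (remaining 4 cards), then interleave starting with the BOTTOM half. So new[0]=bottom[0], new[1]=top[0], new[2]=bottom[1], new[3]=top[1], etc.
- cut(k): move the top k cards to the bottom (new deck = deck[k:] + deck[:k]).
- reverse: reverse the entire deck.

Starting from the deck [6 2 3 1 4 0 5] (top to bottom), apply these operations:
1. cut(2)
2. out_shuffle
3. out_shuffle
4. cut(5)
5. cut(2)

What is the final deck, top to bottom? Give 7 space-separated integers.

After op 1 (cut(2)): [3 1 4 0 5 6 2]
After op 2 (out_shuffle): [3 5 1 6 4 2 0]
After op 3 (out_shuffle): [3 4 5 2 1 0 6]
After op 4 (cut(5)): [0 6 3 4 5 2 1]
After op 5 (cut(2)): [3 4 5 2 1 0 6]

Answer: 3 4 5 2 1 0 6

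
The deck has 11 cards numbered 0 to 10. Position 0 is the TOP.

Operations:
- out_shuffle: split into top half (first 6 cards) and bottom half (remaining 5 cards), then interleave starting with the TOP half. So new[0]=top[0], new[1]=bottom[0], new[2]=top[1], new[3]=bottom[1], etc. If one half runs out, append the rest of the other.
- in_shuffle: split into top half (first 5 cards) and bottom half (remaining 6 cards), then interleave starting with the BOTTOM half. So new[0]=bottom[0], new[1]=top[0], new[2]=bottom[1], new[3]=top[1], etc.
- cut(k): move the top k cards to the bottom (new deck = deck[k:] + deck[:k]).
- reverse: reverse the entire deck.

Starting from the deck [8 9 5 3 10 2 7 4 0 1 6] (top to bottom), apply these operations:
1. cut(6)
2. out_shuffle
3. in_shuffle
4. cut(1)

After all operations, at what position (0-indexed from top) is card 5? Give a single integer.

Answer: 6

Derivation:
After op 1 (cut(6)): [7 4 0 1 6 8 9 5 3 10 2]
After op 2 (out_shuffle): [7 9 4 5 0 3 1 10 6 2 8]
After op 3 (in_shuffle): [3 7 1 9 10 4 6 5 2 0 8]
After op 4 (cut(1)): [7 1 9 10 4 6 5 2 0 8 3]
Card 5 is at position 6.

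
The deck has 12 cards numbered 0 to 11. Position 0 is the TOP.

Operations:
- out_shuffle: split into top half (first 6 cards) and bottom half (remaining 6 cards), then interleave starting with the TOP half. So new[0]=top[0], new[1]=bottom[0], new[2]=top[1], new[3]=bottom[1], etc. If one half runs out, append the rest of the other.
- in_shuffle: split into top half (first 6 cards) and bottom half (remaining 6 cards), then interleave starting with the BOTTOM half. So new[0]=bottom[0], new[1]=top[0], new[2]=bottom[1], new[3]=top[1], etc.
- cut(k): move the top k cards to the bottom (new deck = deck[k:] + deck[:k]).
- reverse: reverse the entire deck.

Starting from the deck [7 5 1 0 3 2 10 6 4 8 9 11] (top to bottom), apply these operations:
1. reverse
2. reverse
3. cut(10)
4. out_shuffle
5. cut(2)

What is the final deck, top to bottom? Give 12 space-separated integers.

Answer: 11 2 7 10 5 6 1 4 0 8 9 3

Derivation:
After op 1 (reverse): [11 9 8 4 6 10 2 3 0 1 5 7]
After op 2 (reverse): [7 5 1 0 3 2 10 6 4 8 9 11]
After op 3 (cut(10)): [9 11 7 5 1 0 3 2 10 6 4 8]
After op 4 (out_shuffle): [9 3 11 2 7 10 5 6 1 4 0 8]
After op 5 (cut(2)): [11 2 7 10 5 6 1 4 0 8 9 3]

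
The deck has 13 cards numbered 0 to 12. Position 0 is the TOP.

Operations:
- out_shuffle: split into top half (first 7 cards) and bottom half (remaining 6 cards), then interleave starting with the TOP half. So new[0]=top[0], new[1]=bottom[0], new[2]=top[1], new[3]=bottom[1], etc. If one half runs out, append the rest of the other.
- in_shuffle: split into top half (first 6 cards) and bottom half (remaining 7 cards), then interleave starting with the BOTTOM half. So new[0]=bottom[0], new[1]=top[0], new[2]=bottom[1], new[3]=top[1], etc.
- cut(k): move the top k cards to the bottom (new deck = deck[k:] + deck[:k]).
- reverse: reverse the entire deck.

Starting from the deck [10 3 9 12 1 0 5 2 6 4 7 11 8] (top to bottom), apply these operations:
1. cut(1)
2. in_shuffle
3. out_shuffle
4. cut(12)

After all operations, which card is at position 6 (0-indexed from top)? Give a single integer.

After op 1 (cut(1)): [3 9 12 1 0 5 2 6 4 7 11 8 10]
After op 2 (in_shuffle): [2 3 6 9 4 12 7 1 11 0 8 5 10]
After op 3 (out_shuffle): [2 1 3 11 6 0 9 8 4 5 12 10 7]
After op 4 (cut(12)): [7 2 1 3 11 6 0 9 8 4 5 12 10]
Position 6: card 0.

Answer: 0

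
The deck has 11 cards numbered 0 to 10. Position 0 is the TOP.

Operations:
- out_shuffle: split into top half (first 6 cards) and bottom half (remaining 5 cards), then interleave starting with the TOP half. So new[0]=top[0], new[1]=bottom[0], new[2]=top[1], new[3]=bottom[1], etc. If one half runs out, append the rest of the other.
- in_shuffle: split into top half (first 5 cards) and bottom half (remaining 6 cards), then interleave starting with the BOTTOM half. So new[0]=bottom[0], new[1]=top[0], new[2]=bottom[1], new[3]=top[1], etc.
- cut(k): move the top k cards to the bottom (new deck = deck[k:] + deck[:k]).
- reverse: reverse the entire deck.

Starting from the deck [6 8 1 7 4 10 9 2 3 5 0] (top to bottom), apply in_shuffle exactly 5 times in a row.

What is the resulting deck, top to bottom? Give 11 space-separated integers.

Answer: 5 3 2 9 10 4 7 1 8 6 0

Derivation:
After op 1 (in_shuffle): [10 6 9 8 2 1 3 7 5 4 0]
After op 2 (in_shuffle): [1 10 3 6 7 9 5 8 4 2 0]
After op 3 (in_shuffle): [9 1 5 10 8 3 4 6 2 7 0]
After op 4 (in_shuffle): [3 9 4 1 6 5 2 10 7 8 0]
After op 5 (in_shuffle): [5 3 2 9 10 4 7 1 8 6 0]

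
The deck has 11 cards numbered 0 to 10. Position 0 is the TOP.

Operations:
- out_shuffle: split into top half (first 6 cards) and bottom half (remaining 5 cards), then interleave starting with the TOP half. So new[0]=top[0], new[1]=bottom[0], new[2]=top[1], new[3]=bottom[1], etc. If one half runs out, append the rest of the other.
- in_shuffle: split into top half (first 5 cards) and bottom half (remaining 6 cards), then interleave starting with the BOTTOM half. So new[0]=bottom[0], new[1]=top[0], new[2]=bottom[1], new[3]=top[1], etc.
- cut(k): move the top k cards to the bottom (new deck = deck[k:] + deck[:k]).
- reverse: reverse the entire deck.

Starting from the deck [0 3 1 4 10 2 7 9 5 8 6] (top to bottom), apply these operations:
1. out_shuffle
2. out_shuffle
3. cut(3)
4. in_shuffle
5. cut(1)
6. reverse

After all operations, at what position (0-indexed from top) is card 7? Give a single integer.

Answer: 1

Derivation:
After op 1 (out_shuffle): [0 7 3 9 1 5 4 8 10 6 2]
After op 2 (out_shuffle): [0 4 7 8 3 10 9 6 1 2 5]
After op 3 (cut(3)): [8 3 10 9 6 1 2 5 0 4 7]
After op 4 (in_shuffle): [1 8 2 3 5 10 0 9 4 6 7]
After op 5 (cut(1)): [8 2 3 5 10 0 9 4 6 7 1]
After op 6 (reverse): [1 7 6 4 9 0 10 5 3 2 8]
Card 7 is at position 1.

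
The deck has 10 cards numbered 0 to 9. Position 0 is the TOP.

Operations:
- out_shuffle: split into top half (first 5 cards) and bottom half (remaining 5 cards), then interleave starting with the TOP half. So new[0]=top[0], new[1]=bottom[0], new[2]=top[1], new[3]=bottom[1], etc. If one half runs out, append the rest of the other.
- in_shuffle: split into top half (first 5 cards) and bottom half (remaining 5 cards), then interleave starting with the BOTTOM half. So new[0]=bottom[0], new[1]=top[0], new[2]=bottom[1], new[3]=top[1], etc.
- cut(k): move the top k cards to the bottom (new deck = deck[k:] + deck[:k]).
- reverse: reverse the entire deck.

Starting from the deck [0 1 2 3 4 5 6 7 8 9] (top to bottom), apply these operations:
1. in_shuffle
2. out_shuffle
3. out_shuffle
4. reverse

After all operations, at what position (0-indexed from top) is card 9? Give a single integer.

After op 1 (in_shuffle): [5 0 6 1 7 2 8 3 9 4]
After op 2 (out_shuffle): [5 2 0 8 6 3 1 9 7 4]
After op 3 (out_shuffle): [5 3 2 1 0 9 8 7 6 4]
After op 4 (reverse): [4 6 7 8 9 0 1 2 3 5]
Card 9 is at position 4.

Answer: 4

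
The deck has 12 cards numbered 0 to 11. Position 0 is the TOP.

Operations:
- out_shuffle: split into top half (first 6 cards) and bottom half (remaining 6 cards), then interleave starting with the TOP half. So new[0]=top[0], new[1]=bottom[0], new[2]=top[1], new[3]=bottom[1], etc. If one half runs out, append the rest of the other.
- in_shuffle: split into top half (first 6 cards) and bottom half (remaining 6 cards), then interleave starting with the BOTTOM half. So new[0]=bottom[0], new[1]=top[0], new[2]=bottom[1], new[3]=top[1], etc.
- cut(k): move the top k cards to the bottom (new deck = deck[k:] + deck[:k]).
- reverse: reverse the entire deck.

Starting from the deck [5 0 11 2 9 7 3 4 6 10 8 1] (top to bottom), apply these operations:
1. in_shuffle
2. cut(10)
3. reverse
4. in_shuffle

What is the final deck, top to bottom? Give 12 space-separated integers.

After op 1 (in_shuffle): [3 5 4 0 6 11 10 2 8 9 1 7]
After op 2 (cut(10)): [1 7 3 5 4 0 6 11 10 2 8 9]
After op 3 (reverse): [9 8 2 10 11 6 0 4 5 3 7 1]
After op 4 (in_shuffle): [0 9 4 8 5 2 3 10 7 11 1 6]

Answer: 0 9 4 8 5 2 3 10 7 11 1 6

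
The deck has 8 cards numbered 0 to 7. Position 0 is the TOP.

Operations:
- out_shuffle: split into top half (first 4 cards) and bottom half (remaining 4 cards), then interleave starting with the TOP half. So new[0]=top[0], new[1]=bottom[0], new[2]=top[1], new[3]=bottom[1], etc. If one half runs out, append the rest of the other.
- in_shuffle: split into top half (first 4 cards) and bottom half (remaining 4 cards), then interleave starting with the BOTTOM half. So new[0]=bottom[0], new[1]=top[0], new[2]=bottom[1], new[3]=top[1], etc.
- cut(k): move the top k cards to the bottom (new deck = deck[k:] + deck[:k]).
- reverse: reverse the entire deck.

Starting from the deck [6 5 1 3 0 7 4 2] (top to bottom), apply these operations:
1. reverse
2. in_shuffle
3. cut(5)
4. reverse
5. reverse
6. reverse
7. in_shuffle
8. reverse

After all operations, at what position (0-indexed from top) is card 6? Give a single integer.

Answer: 3

Derivation:
After op 1 (reverse): [2 4 7 0 3 1 5 6]
After op 2 (in_shuffle): [3 2 1 4 5 7 6 0]
After op 3 (cut(5)): [7 6 0 3 2 1 4 5]
After op 4 (reverse): [5 4 1 2 3 0 6 7]
After op 5 (reverse): [7 6 0 3 2 1 4 5]
After op 6 (reverse): [5 4 1 2 3 0 6 7]
After op 7 (in_shuffle): [3 5 0 4 6 1 7 2]
After op 8 (reverse): [2 7 1 6 4 0 5 3]
Card 6 is at position 3.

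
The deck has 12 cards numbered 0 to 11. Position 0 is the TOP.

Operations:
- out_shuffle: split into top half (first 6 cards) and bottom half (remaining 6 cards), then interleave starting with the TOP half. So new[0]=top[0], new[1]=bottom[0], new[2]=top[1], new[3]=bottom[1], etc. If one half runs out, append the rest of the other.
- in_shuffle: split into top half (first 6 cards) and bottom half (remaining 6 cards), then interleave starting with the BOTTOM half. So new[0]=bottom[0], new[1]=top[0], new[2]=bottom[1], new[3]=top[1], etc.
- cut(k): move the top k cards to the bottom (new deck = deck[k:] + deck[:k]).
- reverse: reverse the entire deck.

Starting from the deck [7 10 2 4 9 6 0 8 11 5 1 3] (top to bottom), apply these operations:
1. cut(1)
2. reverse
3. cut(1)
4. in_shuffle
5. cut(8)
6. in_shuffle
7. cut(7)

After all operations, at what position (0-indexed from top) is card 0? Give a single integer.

After op 1 (cut(1)): [10 2 4 9 6 0 8 11 5 1 3 7]
After op 2 (reverse): [7 3 1 5 11 8 0 6 9 4 2 10]
After op 3 (cut(1)): [3 1 5 11 8 0 6 9 4 2 10 7]
After op 4 (in_shuffle): [6 3 9 1 4 5 2 11 10 8 7 0]
After op 5 (cut(8)): [10 8 7 0 6 3 9 1 4 5 2 11]
After op 6 (in_shuffle): [9 10 1 8 4 7 5 0 2 6 11 3]
After op 7 (cut(7)): [0 2 6 11 3 9 10 1 8 4 7 5]
Card 0 is at position 0.

Answer: 0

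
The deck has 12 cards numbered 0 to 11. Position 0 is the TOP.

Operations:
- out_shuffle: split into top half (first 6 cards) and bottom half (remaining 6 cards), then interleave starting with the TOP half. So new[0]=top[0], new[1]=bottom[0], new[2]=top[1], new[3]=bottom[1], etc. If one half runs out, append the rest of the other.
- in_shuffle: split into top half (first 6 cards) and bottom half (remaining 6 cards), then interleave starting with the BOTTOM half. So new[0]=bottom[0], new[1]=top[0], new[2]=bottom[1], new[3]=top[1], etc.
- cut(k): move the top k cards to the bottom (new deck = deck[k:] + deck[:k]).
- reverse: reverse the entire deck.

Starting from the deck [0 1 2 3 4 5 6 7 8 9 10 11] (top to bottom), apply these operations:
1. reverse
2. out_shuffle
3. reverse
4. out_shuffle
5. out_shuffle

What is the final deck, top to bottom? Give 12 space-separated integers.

After op 1 (reverse): [11 10 9 8 7 6 5 4 3 2 1 0]
After op 2 (out_shuffle): [11 5 10 4 9 3 8 2 7 1 6 0]
After op 3 (reverse): [0 6 1 7 2 8 3 9 4 10 5 11]
After op 4 (out_shuffle): [0 3 6 9 1 4 7 10 2 5 8 11]
After op 5 (out_shuffle): [0 7 3 10 6 2 9 5 1 8 4 11]

Answer: 0 7 3 10 6 2 9 5 1 8 4 11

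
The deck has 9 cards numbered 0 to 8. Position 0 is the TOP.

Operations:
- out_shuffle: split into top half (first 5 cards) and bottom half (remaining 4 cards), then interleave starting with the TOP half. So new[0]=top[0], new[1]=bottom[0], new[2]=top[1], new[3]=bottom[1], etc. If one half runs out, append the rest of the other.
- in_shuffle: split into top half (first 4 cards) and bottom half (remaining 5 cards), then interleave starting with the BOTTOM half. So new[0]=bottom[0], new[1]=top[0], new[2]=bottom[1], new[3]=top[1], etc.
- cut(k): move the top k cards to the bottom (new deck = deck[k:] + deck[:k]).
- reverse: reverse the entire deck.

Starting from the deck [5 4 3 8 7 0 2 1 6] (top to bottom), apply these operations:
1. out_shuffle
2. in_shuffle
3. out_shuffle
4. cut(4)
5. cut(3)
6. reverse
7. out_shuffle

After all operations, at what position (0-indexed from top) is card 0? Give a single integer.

Answer: 0

Derivation:
After op 1 (out_shuffle): [5 0 4 2 3 1 8 6 7]
After op 2 (in_shuffle): [3 5 1 0 8 4 6 2 7]
After op 3 (out_shuffle): [3 4 5 6 1 2 0 7 8]
After op 4 (cut(4)): [1 2 0 7 8 3 4 5 6]
After op 5 (cut(3)): [7 8 3 4 5 6 1 2 0]
After op 6 (reverse): [0 2 1 6 5 4 3 8 7]
After op 7 (out_shuffle): [0 4 2 3 1 8 6 7 5]
Card 0 is at position 0.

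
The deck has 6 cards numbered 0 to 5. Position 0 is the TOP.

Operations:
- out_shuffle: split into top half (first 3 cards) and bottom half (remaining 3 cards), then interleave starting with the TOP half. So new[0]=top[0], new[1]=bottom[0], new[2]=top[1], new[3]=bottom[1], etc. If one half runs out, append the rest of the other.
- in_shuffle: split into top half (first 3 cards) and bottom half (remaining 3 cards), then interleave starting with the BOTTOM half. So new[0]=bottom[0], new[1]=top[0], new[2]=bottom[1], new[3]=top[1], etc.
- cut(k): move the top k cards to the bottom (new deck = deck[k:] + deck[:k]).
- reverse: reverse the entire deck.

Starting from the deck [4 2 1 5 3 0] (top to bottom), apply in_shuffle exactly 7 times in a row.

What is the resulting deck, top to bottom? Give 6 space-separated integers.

Answer: 5 4 3 2 0 1

Derivation:
After op 1 (in_shuffle): [5 4 3 2 0 1]
After op 2 (in_shuffle): [2 5 0 4 1 3]
After op 3 (in_shuffle): [4 2 1 5 3 0]
After op 4 (in_shuffle): [5 4 3 2 0 1]
After op 5 (in_shuffle): [2 5 0 4 1 3]
After op 6 (in_shuffle): [4 2 1 5 3 0]
After op 7 (in_shuffle): [5 4 3 2 0 1]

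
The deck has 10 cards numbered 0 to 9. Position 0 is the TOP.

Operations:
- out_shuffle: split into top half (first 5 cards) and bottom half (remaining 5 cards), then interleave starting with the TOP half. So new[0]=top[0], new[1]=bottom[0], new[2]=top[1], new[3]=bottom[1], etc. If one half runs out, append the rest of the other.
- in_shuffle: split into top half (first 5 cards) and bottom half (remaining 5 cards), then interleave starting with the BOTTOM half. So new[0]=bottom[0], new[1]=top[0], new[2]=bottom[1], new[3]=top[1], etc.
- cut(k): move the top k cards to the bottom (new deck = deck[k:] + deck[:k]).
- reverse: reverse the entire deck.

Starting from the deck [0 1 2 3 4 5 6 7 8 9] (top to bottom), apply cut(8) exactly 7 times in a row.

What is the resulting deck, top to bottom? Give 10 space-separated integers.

Answer: 6 7 8 9 0 1 2 3 4 5

Derivation:
After op 1 (cut(8)): [8 9 0 1 2 3 4 5 6 7]
After op 2 (cut(8)): [6 7 8 9 0 1 2 3 4 5]
After op 3 (cut(8)): [4 5 6 7 8 9 0 1 2 3]
After op 4 (cut(8)): [2 3 4 5 6 7 8 9 0 1]
After op 5 (cut(8)): [0 1 2 3 4 5 6 7 8 9]
After op 6 (cut(8)): [8 9 0 1 2 3 4 5 6 7]
After op 7 (cut(8)): [6 7 8 9 0 1 2 3 4 5]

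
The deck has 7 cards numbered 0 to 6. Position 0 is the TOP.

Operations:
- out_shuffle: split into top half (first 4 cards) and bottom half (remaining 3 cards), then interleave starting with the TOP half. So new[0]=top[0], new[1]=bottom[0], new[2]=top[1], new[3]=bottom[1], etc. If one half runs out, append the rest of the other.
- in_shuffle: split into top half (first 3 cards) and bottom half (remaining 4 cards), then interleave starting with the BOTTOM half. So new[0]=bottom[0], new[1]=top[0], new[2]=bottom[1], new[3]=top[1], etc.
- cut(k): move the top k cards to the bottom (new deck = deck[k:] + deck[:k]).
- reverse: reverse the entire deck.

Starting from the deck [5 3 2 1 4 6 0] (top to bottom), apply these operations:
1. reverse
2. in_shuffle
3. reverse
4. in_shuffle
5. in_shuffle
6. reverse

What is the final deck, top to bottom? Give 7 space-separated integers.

After op 1 (reverse): [0 6 4 1 2 3 5]
After op 2 (in_shuffle): [1 0 2 6 3 4 5]
After op 3 (reverse): [5 4 3 6 2 0 1]
After op 4 (in_shuffle): [6 5 2 4 0 3 1]
After op 5 (in_shuffle): [4 6 0 5 3 2 1]
After op 6 (reverse): [1 2 3 5 0 6 4]

Answer: 1 2 3 5 0 6 4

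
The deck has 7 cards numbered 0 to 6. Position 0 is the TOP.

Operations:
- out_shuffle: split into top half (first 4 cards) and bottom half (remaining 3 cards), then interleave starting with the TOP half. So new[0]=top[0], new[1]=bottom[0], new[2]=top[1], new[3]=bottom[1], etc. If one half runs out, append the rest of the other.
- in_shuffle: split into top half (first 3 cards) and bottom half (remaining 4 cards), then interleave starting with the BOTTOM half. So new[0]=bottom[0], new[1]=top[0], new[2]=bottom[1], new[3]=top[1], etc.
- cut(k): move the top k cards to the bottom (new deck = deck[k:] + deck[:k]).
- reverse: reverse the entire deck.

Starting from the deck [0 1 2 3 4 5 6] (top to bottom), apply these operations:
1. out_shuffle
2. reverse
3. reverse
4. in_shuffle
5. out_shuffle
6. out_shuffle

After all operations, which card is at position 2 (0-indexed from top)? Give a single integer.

After op 1 (out_shuffle): [0 4 1 5 2 6 3]
After op 2 (reverse): [3 6 2 5 1 4 0]
After op 3 (reverse): [0 4 1 5 2 6 3]
After op 4 (in_shuffle): [5 0 2 4 6 1 3]
After op 5 (out_shuffle): [5 6 0 1 2 3 4]
After op 6 (out_shuffle): [5 2 6 3 0 4 1]
Position 2: card 6.

Answer: 6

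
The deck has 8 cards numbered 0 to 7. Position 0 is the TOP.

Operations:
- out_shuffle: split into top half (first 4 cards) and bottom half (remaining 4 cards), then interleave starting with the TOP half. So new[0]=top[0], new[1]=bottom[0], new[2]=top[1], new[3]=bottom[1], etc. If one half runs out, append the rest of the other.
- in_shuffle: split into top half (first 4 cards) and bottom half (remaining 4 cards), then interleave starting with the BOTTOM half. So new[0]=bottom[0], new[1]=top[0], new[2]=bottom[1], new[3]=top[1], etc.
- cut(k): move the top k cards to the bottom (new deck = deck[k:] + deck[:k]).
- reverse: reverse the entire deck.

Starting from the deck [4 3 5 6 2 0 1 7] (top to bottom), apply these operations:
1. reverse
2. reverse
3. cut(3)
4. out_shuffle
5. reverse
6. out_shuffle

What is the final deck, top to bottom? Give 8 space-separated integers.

Answer: 5 4 1 2 3 7 0 6

Derivation:
After op 1 (reverse): [7 1 0 2 6 5 3 4]
After op 2 (reverse): [4 3 5 6 2 0 1 7]
After op 3 (cut(3)): [6 2 0 1 7 4 3 5]
After op 4 (out_shuffle): [6 7 2 4 0 3 1 5]
After op 5 (reverse): [5 1 3 0 4 2 7 6]
After op 6 (out_shuffle): [5 4 1 2 3 7 0 6]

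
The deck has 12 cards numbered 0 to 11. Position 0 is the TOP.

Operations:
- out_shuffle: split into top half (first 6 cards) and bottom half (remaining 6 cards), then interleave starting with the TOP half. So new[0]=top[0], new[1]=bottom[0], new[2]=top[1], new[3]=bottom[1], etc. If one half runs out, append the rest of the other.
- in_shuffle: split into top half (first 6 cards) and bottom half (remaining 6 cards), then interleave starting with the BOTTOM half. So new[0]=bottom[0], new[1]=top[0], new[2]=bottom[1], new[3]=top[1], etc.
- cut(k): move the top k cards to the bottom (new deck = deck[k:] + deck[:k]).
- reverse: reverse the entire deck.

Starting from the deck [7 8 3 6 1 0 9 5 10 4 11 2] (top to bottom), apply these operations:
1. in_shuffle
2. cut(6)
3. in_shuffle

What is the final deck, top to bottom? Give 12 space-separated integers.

After op 1 (in_shuffle): [9 7 5 8 10 3 4 6 11 1 2 0]
After op 2 (cut(6)): [4 6 11 1 2 0 9 7 5 8 10 3]
After op 3 (in_shuffle): [9 4 7 6 5 11 8 1 10 2 3 0]

Answer: 9 4 7 6 5 11 8 1 10 2 3 0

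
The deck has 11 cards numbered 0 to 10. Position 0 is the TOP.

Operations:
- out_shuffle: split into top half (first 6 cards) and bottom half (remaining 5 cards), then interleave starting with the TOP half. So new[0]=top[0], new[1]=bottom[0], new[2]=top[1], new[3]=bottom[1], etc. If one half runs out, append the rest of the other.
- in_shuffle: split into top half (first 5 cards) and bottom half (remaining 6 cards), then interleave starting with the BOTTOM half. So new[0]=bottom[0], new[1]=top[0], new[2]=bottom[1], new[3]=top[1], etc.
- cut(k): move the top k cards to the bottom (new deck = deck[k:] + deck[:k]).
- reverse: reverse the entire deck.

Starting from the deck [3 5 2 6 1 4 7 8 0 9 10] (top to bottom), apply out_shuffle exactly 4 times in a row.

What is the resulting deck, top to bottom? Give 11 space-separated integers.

After op 1 (out_shuffle): [3 7 5 8 2 0 6 9 1 10 4]
After op 2 (out_shuffle): [3 6 7 9 5 1 8 10 2 4 0]
After op 3 (out_shuffle): [3 8 6 10 7 2 9 4 5 0 1]
After op 4 (out_shuffle): [3 9 8 4 6 5 10 0 7 1 2]

Answer: 3 9 8 4 6 5 10 0 7 1 2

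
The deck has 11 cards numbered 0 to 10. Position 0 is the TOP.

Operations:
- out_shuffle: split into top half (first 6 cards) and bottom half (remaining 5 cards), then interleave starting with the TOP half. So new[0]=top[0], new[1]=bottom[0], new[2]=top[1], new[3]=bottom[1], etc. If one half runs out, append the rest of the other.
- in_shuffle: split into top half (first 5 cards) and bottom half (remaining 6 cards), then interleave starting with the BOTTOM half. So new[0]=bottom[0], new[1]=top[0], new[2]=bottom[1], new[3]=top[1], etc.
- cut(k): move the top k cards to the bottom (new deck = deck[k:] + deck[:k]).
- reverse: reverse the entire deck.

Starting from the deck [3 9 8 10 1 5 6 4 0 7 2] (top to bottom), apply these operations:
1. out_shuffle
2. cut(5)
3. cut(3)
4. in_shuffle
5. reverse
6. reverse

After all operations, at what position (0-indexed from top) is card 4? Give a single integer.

After op 1 (out_shuffle): [3 6 9 4 8 0 10 7 1 2 5]
After op 2 (cut(5)): [0 10 7 1 2 5 3 6 9 4 8]
After op 3 (cut(3)): [1 2 5 3 6 9 4 8 0 10 7]
After op 4 (in_shuffle): [9 1 4 2 8 5 0 3 10 6 7]
After op 5 (reverse): [7 6 10 3 0 5 8 2 4 1 9]
After op 6 (reverse): [9 1 4 2 8 5 0 3 10 6 7]
Card 4 is at position 2.

Answer: 2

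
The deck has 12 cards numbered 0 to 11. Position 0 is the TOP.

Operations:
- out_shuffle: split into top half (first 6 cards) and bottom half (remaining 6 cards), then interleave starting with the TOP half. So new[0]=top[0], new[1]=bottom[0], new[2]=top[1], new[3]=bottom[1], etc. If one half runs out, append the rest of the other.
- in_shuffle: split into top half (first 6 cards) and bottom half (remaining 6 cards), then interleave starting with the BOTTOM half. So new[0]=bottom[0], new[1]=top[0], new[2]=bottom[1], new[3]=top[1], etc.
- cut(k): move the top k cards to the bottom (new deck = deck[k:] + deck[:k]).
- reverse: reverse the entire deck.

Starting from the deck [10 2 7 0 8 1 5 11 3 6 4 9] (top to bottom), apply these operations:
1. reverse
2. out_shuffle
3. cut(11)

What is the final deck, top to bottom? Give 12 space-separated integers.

After op 1 (reverse): [9 4 6 3 11 5 1 8 0 7 2 10]
After op 2 (out_shuffle): [9 1 4 8 6 0 3 7 11 2 5 10]
After op 3 (cut(11)): [10 9 1 4 8 6 0 3 7 11 2 5]

Answer: 10 9 1 4 8 6 0 3 7 11 2 5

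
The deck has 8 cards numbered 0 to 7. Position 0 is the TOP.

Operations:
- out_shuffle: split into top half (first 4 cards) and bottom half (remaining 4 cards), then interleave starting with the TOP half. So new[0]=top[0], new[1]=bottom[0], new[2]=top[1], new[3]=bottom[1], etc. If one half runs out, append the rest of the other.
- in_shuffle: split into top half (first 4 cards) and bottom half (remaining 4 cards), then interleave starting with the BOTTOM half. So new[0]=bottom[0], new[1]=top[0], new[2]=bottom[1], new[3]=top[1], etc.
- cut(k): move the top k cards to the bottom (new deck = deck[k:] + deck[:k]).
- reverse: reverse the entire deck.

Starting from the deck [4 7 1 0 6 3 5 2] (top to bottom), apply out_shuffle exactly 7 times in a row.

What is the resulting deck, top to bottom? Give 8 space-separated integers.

After op 1 (out_shuffle): [4 6 7 3 1 5 0 2]
After op 2 (out_shuffle): [4 1 6 5 7 0 3 2]
After op 3 (out_shuffle): [4 7 1 0 6 3 5 2]
After op 4 (out_shuffle): [4 6 7 3 1 5 0 2]
After op 5 (out_shuffle): [4 1 6 5 7 0 3 2]
After op 6 (out_shuffle): [4 7 1 0 6 3 5 2]
After op 7 (out_shuffle): [4 6 7 3 1 5 0 2]

Answer: 4 6 7 3 1 5 0 2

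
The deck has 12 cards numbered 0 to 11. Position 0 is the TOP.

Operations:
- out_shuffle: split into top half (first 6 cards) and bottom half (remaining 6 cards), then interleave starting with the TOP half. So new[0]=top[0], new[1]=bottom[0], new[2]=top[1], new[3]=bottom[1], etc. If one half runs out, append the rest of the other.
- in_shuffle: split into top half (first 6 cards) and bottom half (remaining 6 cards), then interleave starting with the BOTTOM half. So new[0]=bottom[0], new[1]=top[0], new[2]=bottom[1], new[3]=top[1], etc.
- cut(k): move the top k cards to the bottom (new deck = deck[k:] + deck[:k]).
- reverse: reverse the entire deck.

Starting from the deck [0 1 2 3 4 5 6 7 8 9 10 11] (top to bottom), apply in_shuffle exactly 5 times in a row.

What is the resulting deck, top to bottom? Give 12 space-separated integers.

Answer: 10 8 6 4 2 0 11 9 7 5 3 1

Derivation:
After op 1 (in_shuffle): [6 0 7 1 8 2 9 3 10 4 11 5]
After op 2 (in_shuffle): [9 6 3 0 10 7 4 1 11 8 5 2]
After op 3 (in_shuffle): [4 9 1 6 11 3 8 0 5 10 2 7]
After op 4 (in_shuffle): [8 4 0 9 5 1 10 6 2 11 7 3]
After op 5 (in_shuffle): [10 8 6 4 2 0 11 9 7 5 3 1]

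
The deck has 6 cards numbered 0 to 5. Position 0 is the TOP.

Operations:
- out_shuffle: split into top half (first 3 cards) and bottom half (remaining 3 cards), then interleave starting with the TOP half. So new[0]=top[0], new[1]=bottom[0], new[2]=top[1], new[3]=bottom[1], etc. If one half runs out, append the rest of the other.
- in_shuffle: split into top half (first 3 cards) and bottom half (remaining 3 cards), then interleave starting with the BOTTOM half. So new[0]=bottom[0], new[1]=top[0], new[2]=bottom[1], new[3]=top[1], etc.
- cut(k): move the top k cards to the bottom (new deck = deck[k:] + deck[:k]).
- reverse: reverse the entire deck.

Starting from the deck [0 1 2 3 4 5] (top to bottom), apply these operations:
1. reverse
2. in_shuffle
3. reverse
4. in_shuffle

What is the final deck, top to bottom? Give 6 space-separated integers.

After op 1 (reverse): [5 4 3 2 1 0]
After op 2 (in_shuffle): [2 5 1 4 0 3]
After op 3 (reverse): [3 0 4 1 5 2]
After op 4 (in_shuffle): [1 3 5 0 2 4]

Answer: 1 3 5 0 2 4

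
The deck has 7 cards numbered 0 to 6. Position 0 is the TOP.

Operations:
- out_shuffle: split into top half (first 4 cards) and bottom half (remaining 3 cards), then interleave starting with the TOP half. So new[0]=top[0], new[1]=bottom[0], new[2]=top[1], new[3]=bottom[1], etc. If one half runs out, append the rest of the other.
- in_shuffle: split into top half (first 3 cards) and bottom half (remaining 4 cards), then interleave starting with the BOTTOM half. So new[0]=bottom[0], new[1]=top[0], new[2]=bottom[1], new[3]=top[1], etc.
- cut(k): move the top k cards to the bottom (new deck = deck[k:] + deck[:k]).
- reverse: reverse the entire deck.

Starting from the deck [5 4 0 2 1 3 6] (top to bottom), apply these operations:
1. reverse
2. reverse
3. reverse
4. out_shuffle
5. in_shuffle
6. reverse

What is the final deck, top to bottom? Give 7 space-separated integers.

After op 1 (reverse): [6 3 1 2 0 4 5]
After op 2 (reverse): [5 4 0 2 1 3 6]
After op 3 (reverse): [6 3 1 2 0 4 5]
After op 4 (out_shuffle): [6 0 3 4 1 5 2]
After op 5 (in_shuffle): [4 6 1 0 5 3 2]
After op 6 (reverse): [2 3 5 0 1 6 4]

Answer: 2 3 5 0 1 6 4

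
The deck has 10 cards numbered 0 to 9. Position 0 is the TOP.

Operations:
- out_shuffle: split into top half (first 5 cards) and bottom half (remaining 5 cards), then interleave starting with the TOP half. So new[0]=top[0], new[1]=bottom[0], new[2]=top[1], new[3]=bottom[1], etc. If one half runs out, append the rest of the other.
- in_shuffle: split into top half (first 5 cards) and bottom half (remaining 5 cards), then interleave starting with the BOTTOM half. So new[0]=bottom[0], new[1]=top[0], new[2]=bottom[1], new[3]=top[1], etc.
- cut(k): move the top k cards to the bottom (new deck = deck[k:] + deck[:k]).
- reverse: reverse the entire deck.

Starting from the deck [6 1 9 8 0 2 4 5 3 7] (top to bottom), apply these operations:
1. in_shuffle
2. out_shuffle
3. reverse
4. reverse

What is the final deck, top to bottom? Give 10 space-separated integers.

Answer: 2 9 6 3 4 8 1 7 5 0

Derivation:
After op 1 (in_shuffle): [2 6 4 1 5 9 3 8 7 0]
After op 2 (out_shuffle): [2 9 6 3 4 8 1 7 5 0]
After op 3 (reverse): [0 5 7 1 8 4 3 6 9 2]
After op 4 (reverse): [2 9 6 3 4 8 1 7 5 0]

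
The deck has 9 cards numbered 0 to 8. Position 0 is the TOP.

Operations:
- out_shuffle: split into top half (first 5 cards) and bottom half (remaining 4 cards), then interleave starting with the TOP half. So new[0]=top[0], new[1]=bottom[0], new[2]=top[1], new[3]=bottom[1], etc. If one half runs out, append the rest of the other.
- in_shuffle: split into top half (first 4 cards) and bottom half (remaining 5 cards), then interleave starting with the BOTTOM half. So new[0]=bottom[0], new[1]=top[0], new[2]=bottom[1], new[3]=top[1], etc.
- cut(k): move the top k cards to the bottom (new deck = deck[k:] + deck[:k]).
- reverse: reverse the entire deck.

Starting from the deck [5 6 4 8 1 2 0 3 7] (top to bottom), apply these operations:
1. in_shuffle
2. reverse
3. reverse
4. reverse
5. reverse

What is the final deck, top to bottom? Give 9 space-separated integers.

After op 1 (in_shuffle): [1 5 2 6 0 4 3 8 7]
After op 2 (reverse): [7 8 3 4 0 6 2 5 1]
After op 3 (reverse): [1 5 2 6 0 4 3 8 7]
After op 4 (reverse): [7 8 3 4 0 6 2 5 1]
After op 5 (reverse): [1 5 2 6 0 4 3 8 7]

Answer: 1 5 2 6 0 4 3 8 7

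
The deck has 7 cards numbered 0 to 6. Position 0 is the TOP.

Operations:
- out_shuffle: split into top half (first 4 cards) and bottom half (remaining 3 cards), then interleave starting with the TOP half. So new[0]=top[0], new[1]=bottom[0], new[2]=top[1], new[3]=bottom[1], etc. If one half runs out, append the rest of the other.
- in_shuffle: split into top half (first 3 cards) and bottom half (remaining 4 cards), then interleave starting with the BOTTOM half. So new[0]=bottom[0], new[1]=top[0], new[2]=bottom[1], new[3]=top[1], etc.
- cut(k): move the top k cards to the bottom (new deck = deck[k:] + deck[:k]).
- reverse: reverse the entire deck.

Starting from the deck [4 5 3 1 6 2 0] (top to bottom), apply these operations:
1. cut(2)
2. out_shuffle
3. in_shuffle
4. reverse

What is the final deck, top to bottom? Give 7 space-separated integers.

Answer: 2 1 5 0 6 3 4

Derivation:
After op 1 (cut(2)): [3 1 6 2 0 4 5]
After op 2 (out_shuffle): [3 0 1 4 6 5 2]
After op 3 (in_shuffle): [4 3 6 0 5 1 2]
After op 4 (reverse): [2 1 5 0 6 3 4]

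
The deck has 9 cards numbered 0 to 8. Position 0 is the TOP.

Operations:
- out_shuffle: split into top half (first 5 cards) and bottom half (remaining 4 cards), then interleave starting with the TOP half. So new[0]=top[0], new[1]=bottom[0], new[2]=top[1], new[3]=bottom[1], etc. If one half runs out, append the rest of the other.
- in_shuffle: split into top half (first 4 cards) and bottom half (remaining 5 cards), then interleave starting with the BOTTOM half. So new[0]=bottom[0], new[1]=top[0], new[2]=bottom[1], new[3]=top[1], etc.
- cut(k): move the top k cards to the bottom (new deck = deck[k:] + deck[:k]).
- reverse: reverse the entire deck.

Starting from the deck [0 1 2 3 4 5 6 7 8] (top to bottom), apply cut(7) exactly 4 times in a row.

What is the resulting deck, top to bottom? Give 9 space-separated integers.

Answer: 1 2 3 4 5 6 7 8 0

Derivation:
After op 1 (cut(7)): [7 8 0 1 2 3 4 5 6]
After op 2 (cut(7)): [5 6 7 8 0 1 2 3 4]
After op 3 (cut(7)): [3 4 5 6 7 8 0 1 2]
After op 4 (cut(7)): [1 2 3 4 5 6 7 8 0]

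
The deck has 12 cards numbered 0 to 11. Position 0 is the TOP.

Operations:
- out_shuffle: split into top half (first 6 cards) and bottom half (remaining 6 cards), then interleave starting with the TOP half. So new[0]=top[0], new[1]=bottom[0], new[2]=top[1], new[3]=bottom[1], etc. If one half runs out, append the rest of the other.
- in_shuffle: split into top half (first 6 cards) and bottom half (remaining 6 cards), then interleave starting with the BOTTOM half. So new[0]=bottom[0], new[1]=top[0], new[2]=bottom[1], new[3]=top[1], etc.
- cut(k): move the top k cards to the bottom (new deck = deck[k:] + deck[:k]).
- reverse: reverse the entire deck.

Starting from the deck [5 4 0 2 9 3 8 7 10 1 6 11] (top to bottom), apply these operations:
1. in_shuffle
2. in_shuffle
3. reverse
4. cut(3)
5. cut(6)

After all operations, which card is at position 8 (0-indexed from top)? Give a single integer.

After op 1 (in_shuffle): [8 5 7 4 10 0 1 2 6 9 11 3]
After op 2 (in_shuffle): [1 8 2 5 6 7 9 4 11 10 3 0]
After op 3 (reverse): [0 3 10 11 4 9 7 6 5 2 8 1]
After op 4 (cut(3)): [11 4 9 7 6 5 2 8 1 0 3 10]
After op 5 (cut(6)): [2 8 1 0 3 10 11 4 9 7 6 5]
Position 8: card 9.

Answer: 9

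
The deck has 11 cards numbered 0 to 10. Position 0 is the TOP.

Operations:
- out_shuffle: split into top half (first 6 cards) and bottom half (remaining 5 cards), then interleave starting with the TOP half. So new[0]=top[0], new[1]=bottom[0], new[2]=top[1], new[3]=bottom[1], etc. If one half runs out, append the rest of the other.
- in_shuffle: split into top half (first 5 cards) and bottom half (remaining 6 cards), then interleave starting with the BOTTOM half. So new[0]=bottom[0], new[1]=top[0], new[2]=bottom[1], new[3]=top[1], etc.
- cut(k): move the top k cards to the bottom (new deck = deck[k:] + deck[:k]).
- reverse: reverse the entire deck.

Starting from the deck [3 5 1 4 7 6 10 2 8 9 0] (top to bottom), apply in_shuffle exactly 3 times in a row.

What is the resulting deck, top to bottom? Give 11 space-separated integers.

Answer: 10 1 9 6 5 8 7 3 2 4 0

Derivation:
After op 1 (in_shuffle): [6 3 10 5 2 1 8 4 9 7 0]
After op 2 (in_shuffle): [1 6 8 3 4 10 9 5 7 2 0]
After op 3 (in_shuffle): [10 1 9 6 5 8 7 3 2 4 0]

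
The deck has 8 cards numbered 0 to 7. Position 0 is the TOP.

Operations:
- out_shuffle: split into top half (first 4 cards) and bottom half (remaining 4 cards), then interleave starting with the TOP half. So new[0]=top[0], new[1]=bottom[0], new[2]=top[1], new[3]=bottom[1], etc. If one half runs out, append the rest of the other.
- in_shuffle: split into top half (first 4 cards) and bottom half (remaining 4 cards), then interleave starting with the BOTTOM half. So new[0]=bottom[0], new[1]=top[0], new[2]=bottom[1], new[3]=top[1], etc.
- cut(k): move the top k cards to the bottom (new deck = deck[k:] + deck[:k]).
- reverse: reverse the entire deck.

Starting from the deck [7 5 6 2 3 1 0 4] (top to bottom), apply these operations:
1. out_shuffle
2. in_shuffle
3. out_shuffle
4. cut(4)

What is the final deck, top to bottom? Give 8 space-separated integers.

Answer: 0 4 3 1 6 2 7 5

Derivation:
After op 1 (out_shuffle): [7 3 5 1 6 0 2 4]
After op 2 (in_shuffle): [6 7 0 3 2 5 4 1]
After op 3 (out_shuffle): [6 2 7 5 0 4 3 1]
After op 4 (cut(4)): [0 4 3 1 6 2 7 5]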